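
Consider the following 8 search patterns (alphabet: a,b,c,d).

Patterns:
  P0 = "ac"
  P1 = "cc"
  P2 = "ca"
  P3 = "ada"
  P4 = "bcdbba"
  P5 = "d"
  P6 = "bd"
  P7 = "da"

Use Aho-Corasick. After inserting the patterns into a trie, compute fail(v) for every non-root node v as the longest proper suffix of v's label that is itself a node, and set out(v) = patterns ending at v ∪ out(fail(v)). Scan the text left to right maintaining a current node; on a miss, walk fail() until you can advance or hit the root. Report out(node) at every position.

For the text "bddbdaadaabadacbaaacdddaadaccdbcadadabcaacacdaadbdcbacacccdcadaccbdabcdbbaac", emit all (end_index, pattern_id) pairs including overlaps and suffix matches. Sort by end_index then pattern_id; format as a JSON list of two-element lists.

Build:
Trie (insert patterns):
  0='ε' goto a→1 b→8 c→3 d→14
  1='a' goto c→2 d→6
  2='ac' goto ·  ←P0
  3='c' goto a→5 c→4
  4='cc' goto ·  ←P1
  5='ca' goto ·  ←P2
  6='ad' goto a→7
  7='ada' goto ·  ←P3
  8='b' goto c→9 d→15
  9='bc' goto d→10
  10='bcd' goto b→11
  11='bcdb' goto b→12
  12='bcdbb' goto a→13
  13='bcdbba' goto ·  ←P4
  14='d' goto a→16  ←P5
  15='bd' goto ·  ←P6
  16='da' goto ·  ←P7

Failure links (BFS by depth):
  fail(1) 'a': from fail(0)=0 chase 'a': 0 ⇒ 0;  out=∅∪out(0)=∅
  fail(3) 'c': from fail(0)=0 chase 'c': 0 ⇒ 0;  out=∅∪out(0)=∅
  fail(8) 'b': from fail(0)=0 chase 'b': 0 ⇒ 0;  out=∅∪out(0)=∅
  fail(14) 'd': from fail(0)=0 chase 'd': 0 ⇒ 0;  out={5}∪out(0)={5}
  fail(2) 'ac': from fail(1)=0 chase 'c': 0 ⇒ 3;  out={0}∪out(3)={0}
  fail(4) 'cc': from fail(3)=0 chase 'c': 0 ⇒ 3;  out={1}∪out(3)={1}
  fail(5) 'ca': from fail(3)=0 chase 'a': 0 ⇒ 1;  out={2}∪out(1)={2}
  fail(6) 'ad': from fail(1)=0 chase 'd': 0 ⇒ 14;  out=∅∪out(14)={5}
  fail(9) 'bc': from fail(8)=0 chase 'c': 0 ⇒ 3;  out=∅∪out(3)=∅
  fail(15) 'bd': from fail(8)=0 chase 'd': 0 ⇒ 14;  out={6}∪out(14)={5,6}
  fail(16) 'da': from fail(14)=0 chase 'a': 0 ⇒ 1;  out={7}∪out(1)={7}
  fail(7) 'ada': from fail(6)=14 chase 'a': 14 ⇒ 16;  out={3}∪out(16)={3,7}
  fail(10) 'bcd': from fail(9)=3 chase 'd': 3→0 ⇒ 14;  out=∅∪out(14)={5}
  fail(11) 'bcdb': from fail(10)=14 chase 'b': 14→0 ⇒ 8;  out=∅∪out(8)=∅
  fail(12) 'bcdbb': from fail(11)=8 chase 'b': 8→0 ⇒ 8;  out=∅∪out(8)=∅
  fail(13) 'bcdbba': from fail(12)=8 chase 'a': 8→0 ⇒ 1;  out={4}∪out(1)={4}

Run:
pos 0 'b': at 8
pos 1 'd': at 15  emit P5@[1:1],P6@[0:1]
pos 2 'd': at 14 (via fail)  emit P5@[2:2]
pos 3 'b': at 8 (via fail)
pos 4 'd': at 15  emit P5@[4:4],P6@[3:4]
pos 5 'a': at 16 (via fail)  emit P7@[4:5]
pos 6 'a': at 1 (via fail)
pos 7 'd': at 6  emit P5@[7:7]
pos 8 'a': at 7  emit P3@[6:8],P7@[7:8]
pos 9 'a': at 1 (via fail)
pos 10 'b': at 8 (via fail)
pos 11 'a': at 1 (via fail)
pos 12 'd': at 6  emit P5@[12:12]
pos 13 'a': at 7  emit P3@[11:13],P7@[12:13]
pos 14 'c': at 2 (via fail)  emit P0@[13:14]
pos 15 'b': at 8 (via fail)
pos 16 'a': at 1 (via fail)
pos 17 'a': at 1 (via fail)
pos 18 'a': at 1 (via fail)
pos 19 'c': at 2  emit P0@[18:19]
pos 20 'd': at 14 (via fail)  emit P5@[20:20]
pos 21 'd': at 14 (via fail)  emit P5@[21:21]
pos 22 'd': at 14 (via fail)  emit P5@[22:22]
pos 23 'a': at 16  emit P7@[22:23]
pos 24 'a': at 1 (via fail)
pos 25 'd': at 6  emit P5@[25:25]
pos 26 'a': at 7  emit P3@[24:26],P7@[25:26]
pos 27 'c': at 2 (via fail)  emit P0@[26:27]
pos 28 'c': at 4 (via fail)  emit P1@[27:28]
pos 29 'd': at 14 (via fail)  emit P5@[29:29]
pos 30 'b': at 8 (via fail)
pos 31 'c': at 9
pos 32 'a': at 5 (via fail)  emit P2@[31:32]
pos 33 'd': at 6 (via fail)  emit P5@[33:33]
pos 34 'a': at 7  emit P3@[32:34],P7@[33:34]
pos 35 'd': at 6 (via fail)  emit P5@[35:35]
pos 36 'a': at 7  emit P3@[34:36],P7@[35:36]
pos 37 'b': at 8 (via fail)
pos 38 'c': at 9
pos 39 'a': at 5 (via fail)  emit P2@[38:39]
pos 40 'a': at 1 (via fail)
pos 41 'c': at 2  emit P0@[40:41]
pos 42 'a': at 5 (via fail)  emit P2@[41:42]
pos 43 'c': at 2 (via fail)  emit P0@[42:43]
pos 44 'd': at 14 (via fail)  emit P5@[44:44]
pos 45 'a': at 16  emit P7@[44:45]
pos 46 'a': at 1 (via fail)
pos 47 'd': at 6  emit P5@[47:47]
pos 48 'b': at 8 (via fail)
pos 49 'd': at 15  emit P5@[49:49],P6@[48:49]
pos 50 'c': at 3 (via fail)
pos 51 'b': at 8 (via fail)
pos 52 'a': at 1 (via fail)
pos 53 'c': at 2  emit P0@[52:53]
pos 54 'a': at 5 (via fail)  emit P2@[53:54]
pos 55 'c': at 2 (via fail)  emit P0@[54:55]
pos 56 'c': at 4 (via fail)  emit P1@[55:56]
pos 57 'c': at 4 (via fail)  emit P1@[56:57]
pos 58 'd': at 14 (via fail)  emit P5@[58:58]
pos 59 'c': at 3 (via fail)
pos 60 'a': at 5  emit P2@[59:60]
pos 61 'd': at 6 (via fail)  emit P5@[61:61]
pos 62 'a': at 7  emit P3@[60:62],P7@[61:62]
pos 63 'c': at 2 (via fail)  emit P0@[62:63]
pos 64 'c': at 4 (via fail)  emit P1@[63:64]
pos 65 'b': at 8 (via fail)
pos 66 'd': at 15  emit P5@[66:66],P6@[65:66]
pos 67 'a': at 16 (via fail)  emit P7@[66:67]
pos 68 'b': at 8 (via fail)
pos 69 'c': at 9
pos 70 'd': at 10  emit P5@[70:70]
pos 71 'b': at 11
pos 72 'b': at 12
pos 73 'a': at 13  emit P4@[68:73]
pos 74 'a': at 1 (via fail)
pos 75 'c': at 2  emit P0@[74:75]

Matches: [[1,5],[1,6],[2,5],[4,5],[4,6],[5,7],[7,5],[8,3],[8,7],[12,5],[13,3],[13,7],[14,0],[19,0],[20,5],[21,5],[22,5],[23,7],[25,5],[26,3],[26,7],[27,0],[28,1],[29,5],[32,2],[33,5],[34,3],[34,7],[35,5],[36,3],[36,7],[39,2],[41,0],[42,2],[43,0],[44,5],[45,7],[47,5],[49,5],[49,6],[53,0],[54,2],[55,0],[56,1],[57,1],[58,5],[60,2],[61,5],[62,3],[62,7],[63,0],[64,1],[66,5],[66,6],[67,7],[70,5],[73,4],[75,0]]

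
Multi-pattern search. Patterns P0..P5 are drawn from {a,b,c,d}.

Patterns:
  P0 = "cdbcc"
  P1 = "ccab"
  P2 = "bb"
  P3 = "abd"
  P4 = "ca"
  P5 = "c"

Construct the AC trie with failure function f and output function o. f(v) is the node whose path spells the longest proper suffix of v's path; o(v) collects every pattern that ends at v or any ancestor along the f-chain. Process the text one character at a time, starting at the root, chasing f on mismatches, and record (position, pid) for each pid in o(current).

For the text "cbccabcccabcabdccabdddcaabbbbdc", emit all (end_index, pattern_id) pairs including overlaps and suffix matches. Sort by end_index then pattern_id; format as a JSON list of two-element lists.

Build automaton:
Trie (insert patterns):
  n0 'ε': a→11 b→9 c→1
  n1 'c': a→14 c→6 d→2  ←P5
  n2 'cd': b→3
  n3 'cdb': c→4
  n4 'cdbc': c→5
  n5 'cdbcc': ·  ←P0
  n6 'cc': a→7
  n7 'cca': b→8
  n8 'ccab': ·  ←P1
  n9 'b': b→10
  n10 'bb': ·  ←P2
  n11 'a': b→12
  n12 'ab': d→13
  n13 'abd': ·  ←P3
  n14 'ca': ·  ←P4

BFS fail/out derivation:
  fail(1) 'c': from fail(0)=0 chase 'c': 0 ⇒ 0;  out={5}∪out(0)={5}
  fail(9) 'b': from fail(0)=0 chase 'b': 0 ⇒ 0;  out=∅∪out(0)=∅
  fail(11) 'a': from fail(0)=0 chase 'a': 0 ⇒ 0;  out=∅∪out(0)=∅
  fail(2) 'cd': from fail(1)=0 chase 'd': 0 ⇒ 0;  out=∅∪out(0)=∅
  fail(6) 'cc': from fail(1)=0 chase 'c': 0 ⇒ 1;  out=∅∪out(1)={5}
  fail(10) 'bb': from fail(9)=0 chase 'b': 0 ⇒ 9;  out={2}∪out(9)={2}
  fail(12) 'ab': from fail(11)=0 chase 'b': 0 ⇒ 9;  out=∅∪out(9)=∅
  fail(14) 'ca': from fail(1)=0 chase 'a': 0 ⇒ 11;  out={4}∪out(11)={4}
  fail(3) 'cdb': from fail(2)=0 chase 'b': 0 ⇒ 9;  out=∅∪out(9)=∅
  fail(7) 'cca': from fail(6)=1 chase 'a': 1 ⇒ 14;  out=∅∪out(14)={4}
  fail(13) 'abd': from fail(12)=9 chase 'd': 9→0 ⇒ 0;  out={3}∪out(0)={3}
  fail(4) 'cdbc': from fail(3)=9 chase 'c': 9→0 ⇒ 1;  out=∅∪out(1)={5}
  fail(8) 'ccab': from fail(7)=14 chase 'b': 14→11 ⇒ 12;  out={1}∪out(12)={1}
  fail(5) 'cdbcc': from fail(4)=1 chase 'c': 1 ⇒ 6;  out={0}∪out(6)={0,5}

Run:
i=0 'c': node 0→1  ** P5@[0:0]
i=1 'b': node 1→9 ·f
i=2 'c': node 9→1 ·f  ** P5@[2:2]
i=3 'c': node 1→6  ** P5@[3:3]
i=4 'a': node 6→7  ** P4@[3:4]
i=5 'b': node 7→8  ** P1@[2:5]
i=6 'c': node 8→1 ·f  ** P5@[6:6]
i=7 'c': node 1→6  ** P5@[7:7]
i=8 'c': node 6→6 ·f  ** P5@[8:8]
i=9 'a': node 6→7  ** P4@[8:9]
i=10 'b': node 7→8  ** P1@[7:10]
i=11 'c': node 8→1 ·f  ** P5@[11:11]
i=12 'a': node 1→14  ** P4@[11:12]
i=13 'b': node 14→12 ·f
i=14 'd': node 12→13  ** P3@[12:14]
i=15 'c': node 13→1 ·f  ** P5@[15:15]
i=16 'c': node 1→6  ** P5@[16:16]
i=17 'a': node 6→7  ** P4@[16:17]
i=18 'b': node 7→8  ** P1@[15:18]
i=19 'd': node 8→13 ·f  ** P3@[17:19]
i=20 'd': node 13→0 ·f
i=21 'd': node 0→0
i=22 'c': node 0→1  ** P5@[22:22]
i=23 'a': node 1→14  ** P4@[22:23]
i=24 'a': node 14→11 ·f
i=25 'b': node 11→12
i=26 'b': node 12→10 ·f  ** P2@[25:26]
i=27 'b': node 10→10 ·f  ** P2@[26:27]
i=28 'b': node 10→10 ·f  ** P2@[27:28]
i=29 'd': node 10→0 ·f
i=30 'c': node 0→1  ** P5@[30:30]

All matches (sorted): [[0,5],[2,5],[3,5],[4,4],[5,1],[6,5],[7,5],[8,5],[9,4],[10,1],[11,5],[12,4],[14,3],[15,5],[16,5],[17,4],[18,1],[19,3],[22,5],[23,4],[26,2],[27,2],[28,2],[30,5]]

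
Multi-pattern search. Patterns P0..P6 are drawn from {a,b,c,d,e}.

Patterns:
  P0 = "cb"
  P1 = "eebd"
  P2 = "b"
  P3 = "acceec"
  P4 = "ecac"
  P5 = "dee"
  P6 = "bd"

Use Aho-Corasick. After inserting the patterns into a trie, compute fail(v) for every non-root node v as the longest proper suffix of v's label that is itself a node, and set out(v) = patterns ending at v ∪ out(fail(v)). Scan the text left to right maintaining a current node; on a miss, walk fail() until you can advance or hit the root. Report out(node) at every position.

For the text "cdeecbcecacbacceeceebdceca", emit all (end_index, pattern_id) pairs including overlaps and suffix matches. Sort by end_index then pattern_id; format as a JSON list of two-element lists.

Construct AC machine:
Trie nodes:
  0='ε' goto a→8 b→7 c→1 d→17 e→3
  1='c' goto b→2
  2='cb' goto ·  [P0 ends]
  3='e' goto c→14 e→4
  4='ee' goto b→5
  5='eeb' goto d→6
  6='eebd' goto ·  [P1 ends]
  7='b' goto d→20  [P2 ends]
  8='a' goto c→9
  9='ac' goto c→10
  10='acc' goto e→11
  11='acce' goto e→12
  12='accee' goto c→13
  13='acceec' goto ·  [P3 ends]
  14='ec' goto a→15
  15='eca' goto c→16
  16='ecac' goto ·  [P4 ends]
  17='d' goto e→18
  18='de' goto e→19
  19='dee' goto ·  [P5 ends]
  20='bd' goto ·  [P6 ends]

Failure links (BFS by depth):
  n1('c'): parent n0 fail=0; on 'c' 0 → fail=0;  out ∅∪∅=∅
  n3('e'): parent n0 fail=0; on 'e' 0 → fail=0;  out ∅∪∅=∅
  n7('b'): parent n0 fail=0; on 'b' 0 → fail=0;  out {2}∪∅={2}
  n8('a'): parent n0 fail=0; on 'a' 0 → fail=0;  out ∅∪∅=∅
  n17('d'): parent n0 fail=0; on 'd' 0 → fail=0;  out ∅∪∅=∅
  n2('cb'): parent n1 fail=0; on 'b' 0 → fail=7;  out {0}∪{2}={0,2}
  n4('ee'): parent n3 fail=0; on 'e' 0 → fail=3;  out ∅∪∅=∅
  n9('ac'): parent n8 fail=0; on 'c' 0 → fail=1;  out ∅∪∅=∅
  n14('ec'): parent n3 fail=0; on 'c' 0 → fail=1;  out ∅∪∅=∅
  n18('de'): parent n17 fail=0; on 'e' 0 → fail=3;  out ∅∪∅=∅
  n20('bd'): parent n7 fail=0; on 'd' 0 → fail=17;  out {6}∪∅={6}
  n5('eeb'): parent n4 fail=3; on 'b' 3→0 → fail=7;  out ∅∪{2}={2}
  n10('acc'): parent n9 fail=1; on 'c' 1→0 → fail=1;  out ∅∪∅=∅
  n15('eca'): parent n14 fail=1; on 'a' 1→0 → fail=8;  out ∅∪∅=∅
  n19('dee'): parent n18 fail=3; on 'e' 3 → fail=4;  out {5}∪∅={5}
  n6('eebd'): parent n5 fail=7; on 'd' 7 → fail=20;  out {1}∪{6}={1,6}
  n11('acce'): parent n10 fail=1; on 'e' 1→0 → fail=3;  out ∅∪∅=∅
  n16('ecac'): parent n15 fail=8; on 'c' 8 → fail=9;  out {4}∪∅={4}
  n12('accee'): parent n11 fail=3; on 'e' 3 → fail=4;  out ∅∪∅=∅
  n13('acceec'): parent n12 fail=4; on 'c' 4→3 → fail=14;  out {3}∪∅={3}

Text stream:
pos 0 'c': at 1
pos 1 'd': at 17 (fail-walked)
pos 2 'e': at 18
pos 3 'e': at 19  emit P5@[1:3]
pos 4 'c': at 14 (fail-walked)
pos 5 'b': at 2 (fail-walked)  emit P0@[4:5],P2@[5:5]
pos 6 'c': at 1 (fail-walked)
pos 7 'e': at 3 (fail-walked)
pos 8 'c': at 14
pos 9 'a': at 15
pos 10 'c': at 16  emit P4@[7:10]
pos 11 'b': at 2 (fail-walked)  emit P0@[10:11],P2@[11:11]
pos 12 'a': at 8 (fail-walked)
pos 13 'c': at 9
pos 14 'c': at 10
pos 15 'e': at 11
pos 16 'e': at 12
pos 17 'c': at 13  emit P3@[12:17]
pos 18 'e': at 3 (fail-walked)
pos 19 'e': at 4
pos 20 'b': at 5  emit P2@[20:20]
pos 21 'd': at 6  emit P1@[18:21],P6@[20:21]
pos 22 'c': at 1 (fail-walked)
pos 23 'e': at 3 (fail-walked)
pos 24 'c': at 14
pos 25 'a': at 15

All matches (sorted): [[3,5],[5,0],[5,2],[10,4],[11,0],[11,2],[17,3],[20,2],[21,1],[21,6]]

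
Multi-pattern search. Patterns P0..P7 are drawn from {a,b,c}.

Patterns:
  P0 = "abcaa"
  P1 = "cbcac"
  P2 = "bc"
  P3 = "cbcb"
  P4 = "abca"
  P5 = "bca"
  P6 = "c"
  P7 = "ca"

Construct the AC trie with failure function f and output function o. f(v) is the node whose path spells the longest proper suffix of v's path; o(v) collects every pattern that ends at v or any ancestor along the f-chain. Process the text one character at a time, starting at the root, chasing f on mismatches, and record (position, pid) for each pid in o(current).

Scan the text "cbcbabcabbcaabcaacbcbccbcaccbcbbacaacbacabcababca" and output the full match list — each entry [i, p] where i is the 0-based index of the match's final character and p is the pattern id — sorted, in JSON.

Construct AC machine:
Trie (insert patterns):
  0='ε' goto a→1 b→11 c→6
  1='a' goto b→2
  2='ab' goto c→3
  3='abc' goto a→4
  4='abca' goto a→5  ←P4
  5='abcaa' goto ·  ←P0
  6='c' goto a→15 b→7  ←P6
  7='cb' goto c→8
  8='cbc' goto a→9 b→13
  9='cbca' goto c→10
  10='cbcac' goto ·  ←P1
  11='b' goto c→12
  12='bc' goto a→14  ←P2
  13='cbcb' goto ·  ←P3
  14='bca' goto ·  ←P5
  15='ca' goto ·  ←P7

BFS fail/out derivation:
  n1('a'): parent n0 fail=0; on 'a' 0 → fail=0;  out ∅∪∅=∅
  n6('c'): parent n0 fail=0; on 'c' 0 → fail=0;  out {6}∪∅={6}
  n11('b'): parent n0 fail=0; on 'b' 0 → fail=0;  out ∅∪∅=∅
  n2('ab'): parent n1 fail=0; on 'b' 0 → fail=11;  out ∅∪∅=∅
  n7('cb'): parent n6 fail=0; on 'b' 0 → fail=11;  out ∅∪∅=∅
  n12('bc'): parent n11 fail=0; on 'c' 0 → fail=6;  out {2}∪{6}={2,6}
  n15('ca'): parent n6 fail=0; on 'a' 0 → fail=1;  out {7}∪∅={7}
  n3('abc'): parent n2 fail=11; on 'c' 11 → fail=12;  out ∅∪{2,6}={2,6}
  n8('cbc'): parent n7 fail=11; on 'c' 11 → fail=12;  out ∅∪{2,6}={2,6}
  n14('bca'): parent n12 fail=6; on 'a' 6 → fail=15;  out {5}∪{7}={5,7}
  n4('abca'): parent n3 fail=12; on 'a' 12 → fail=14;  out {4}∪{5,7}={4,5,7}
  n9('cbca'): parent n8 fail=12; on 'a' 12 → fail=14;  out ∅∪{5,7}={5,7}
  n13('cbcb'): parent n8 fail=12; on 'b' 12→6 → fail=7;  out {3}∪∅={3}
  n5('abcaa'): parent n4 fail=14; on 'a' 14→15→1→0 → fail=1;  out {0}∪∅={0}
  n10('cbcac'): parent n9 fail=14; on 'c' 14→15→1→0 → fail=6;  out {1}∪{6}={1,6}

Run:
i=0 'c': node 0→6  emit P6@[0:0]
i=1 'b': node 6→7
i=2 'c': node 7→8  emit P2@[1:2],P6@[2:2]
i=3 'b': node 8→13  emit P3@[0:3]
i=4 'a': node 13→1 ·f
i=5 'b': node 1→2
i=6 'c': node 2→3  emit P2@[5:6],P6@[6:6]
i=7 'a': node 3→4  emit P4@[4:7],P5@[5:7],P7@[6:7]
i=8 'b': node 4→2 ·f
i=9 'b': node 2→11 ·f
i=10 'c': node 11→12  emit P2@[9:10],P6@[10:10]
i=11 'a': node 12→14  emit P5@[9:11],P7@[10:11]
i=12 'a': node 14→1 ·f
i=13 'b': node 1→2
i=14 'c': node 2→3  emit P2@[13:14],P6@[14:14]
i=15 'a': node 3→4  emit P4@[12:15],P5@[13:15],P7@[14:15]
i=16 'a': node 4→5  emit P0@[12:16]
i=17 'c': node 5→6 ·f  emit P6@[17:17]
i=18 'b': node 6→7
i=19 'c': node 7→8  emit P2@[18:19],P6@[19:19]
i=20 'b': node 8→13  emit P3@[17:20]
i=21 'c': node 13→8 ·f  emit P2@[20:21],P6@[21:21]
i=22 'c': node 8→6 ·f  emit P6@[22:22]
i=23 'b': node 6→7
i=24 'c': node 7→8  emit P2@[23:24],P6@[24:24]
i=25 'a': node 8→9  emit P5@[23:25],P7@[24:25]
i=26 'c': node 9→10  emit P1@[22:26],P6@[26:26]
i=27 'c': node 10→6 ·f  emit P6@[27:27]
i=28 'b': node 6→7
i=29 'c': node 7→8  emit P2@[28:29],P6@[29:29]
i=30 'b': node 8→13  emit P3@[27:30]
i=31 'b': node 13→11 ·f
i=32 'a': node 11→1 ·f
i=33 'c': node 1→6 ·f  emit P6@[33:33]
i=34 'a': node 6→15  emit P7@[33:34]
i=35 'a': node 15→1 ·f
i=36 'c': node 1→6 ·f  emit P6@[36:36]
i=37 'b': node 6→7
i=38 'a': node 7→1 ·f
i=39 'c': node 1→6 ·f  emit P6@[39:39]
i=40 'a': node 6→15  emit P7@[39:40]
i=41 'b': node 15→2 ·f
i=42 'c': node 2→3  emit P2@[41:42],P6@[42:42]
i=43 'a': node 3→4  emit P4@[40:43],P5@[41:43],P7@[42:43]
i=44 'b': node 4→2 ·f
i=45 'a': node 2→1 ·f
i=46 'b': node 1→2
i=47 'c': node 2→3  emit P2@[46:47],P6@[47:47]
i=48 'a': node 3→4  emit P4@[45:48],P5@[46:48],P7@[47:48]

Matches: [[0,6],[2,2],[2,6],[3,3],[6,2],[6,6],[7,4],[7,5],[7,7],[10,2],[10,6],[11,5],[11,7],[14,2],[14,6],[15,4],[15,5],[15,7],[16,0],[17,6],[19,2],[19,6],[20,3],[21,2],[21,6],[22,6],[24,2],[24,6],[25,5],[25,7],[26,1],[26,6],[27,6],[29,2],[29,6],[30,3],[33,6],[34,7],[36,6],[39,6],[40,7],[42,2],[42,6],[43,4],[43,5],[43,7],[47,2],[47,6],[48,4],[48,5],[48,7]]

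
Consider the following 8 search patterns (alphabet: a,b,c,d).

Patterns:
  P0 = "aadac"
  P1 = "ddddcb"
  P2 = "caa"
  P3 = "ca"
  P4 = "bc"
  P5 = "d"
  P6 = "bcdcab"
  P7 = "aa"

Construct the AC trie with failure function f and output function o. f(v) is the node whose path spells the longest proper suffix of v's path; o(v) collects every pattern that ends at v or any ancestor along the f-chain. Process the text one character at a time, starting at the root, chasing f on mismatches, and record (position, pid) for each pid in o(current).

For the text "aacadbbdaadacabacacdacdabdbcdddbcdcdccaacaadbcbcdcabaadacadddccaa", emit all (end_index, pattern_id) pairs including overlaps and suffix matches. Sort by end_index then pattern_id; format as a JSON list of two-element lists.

Build:
Trie (insert patterns):
  0='ε' goto a→1 b→15 c→12 d→6
  1='a' goto a→2
  2='aa' goto d→3  [P7 ends]
  3='aad' goto a→4
  4='aada' goto c→5
  5='aadac' goto ·  [P0 ends]
  6='d' goto d→7  [P5 ends]
  7='dd' goto d→8
  8='ddd' goto d→9
  9='dddd' goto c→10
  10='ddddc' goto b→11
  11='ddddcb' goto ·  [P1 ends]
  12='c' goto a→13
  13='ca' goto a→14  [P3 ends]
  14='caa' goto ·  [P2 ends]
  15='b' goto c→16
  16='bc' goto d→17  [P4 ends]
  17='bcd' goto c→18
  18='bcdc' goto a→19
  19='bcdca' goto b→20
  20='bcdcab' goto ·  [P6 ends]

BFS fail/out derivation:
  n1('a'): parent n0 fail=0; on 'a' 0 → fail=0;  out ∅∪∅=∅
  n6('d'): parent n0 fail=0; on 'd' 0 → fail=0;  out {5}∪∅={5}
  n12('c'): parent n0 fail=0; on 'c' 0 → fail=0;  out ∅∪∅=∅
  n15('b'): parent n0 fail=0; on 'b' 0 → fail=0;  out ∅∪∅=∅
  n2('aa'): parent n1 fail=0; on 'a' 0 → fail=1;  out {7}∪∅={7}
  n7('dd'): parent n6 fail=0; on 'd' 0 → fail=6;  out ∅∪{5}={5}
  n13('ca'): parent n12 fail=0; on 'a' 0 → fail=1;  out {3}∪∅={3}
  n16('bc'): parent n15 fail=0; on 'c' 0 → fail=12;  out {4}∪∅={4}
  n3('aad'): parent n2 fail=1; on 'd' 1→0 → fail=6;  out ∅∪{5}={5}
  n8('ddd'): parent n7 fail=6; on 'd' 6 → fail=7;  out ∅∪{5}={5}
  n14('caa'): parent n13 fail=1; on 'a' 1 → fail=2;  out {2}∪{7}={2,7}
  n17('bcd'): parent n16 fail=12; on 'd' 12→0 → fail=6;  out ∅∪{5}={5}
  n4('aada'): parent n3 fail=6; on 'a' 6→0 → fail=1;  out ∅∪∅=∅
  n9('dddd'): parent n8 fail=7; on 'd' 7 → fail=8;  out ∅∪{5}={5}
  n18('bcdc'): parent n17 fail=6; on 'c' 6→0 → fail=12;  out ∅∪∅=∅
  n5('aadac'): parent n4 fail=1; on 'c' 1→0 → fail=12;  out {0}∪∅={0}
  n10('ddddc'): parent n9 fail=8; on 'c' 8→7→6→0 → fail=12;  out ∅∪∅=∅
  n19('bcdca'): parent n18 fail=12; on 'a' 12 → fail=13;  out ∅∪{3}={3}
  n11('ddddcb'): parent n10 fail=12; on 'b' 12→0 → fail=15;  out {1}∪∅={1}
  n20('bcdcab'): parent n19 fail=13; on 'b' 13→1→0 → fail=15;  out {6}∪∅={6}

Text stream:
i=0 'a': node 0→1
i=1 'a': node 1→2  ** P7@[0:1]
i=2 'c': node 2→12 ·f
i=3 'a': node 12→13  ** P3@[2:3]
i=4 'd': node 13→6 ·f  ** P5@[4:4]
i=5 'b': node 6→15 ·f
i=6 'b': node 15→15 ·f
i=7 'd': node 15→6 ·f  ** P5@[7:7]
i=8 'a': node 6→1 ·f
i=9 'a': node 1→2  ** P7@[8:9]
i=10 'd': node 2→3  ** P5@[10:10]
i=11 'a': node 3→4
i=12 'c': node 4→5  ** P0@[8:12]
i=13 'a': node 5→13 ·f  ** P3@[12:13]
i=14 'b': node 13→15 ·f
i=15 'a': node 15→1 ·f
i=16 'c': node 1→12 ·f
i=17 'a': node 12→13  ** P3@[16:17]
i=18 'c': node 13→12 ·f
i=19 'd': node 12→6 ·f  ** P5@[19:19]
i=20 'a': node 6→1 ·f
i=21 'c': node 1→12 ·f
i=22 'd': node 12→6 ·f  ** P5@[22:22]
i=23 'a': node 6→1 ·f
i=24 'b': node 1→15 ·f
i=25 'd': node 15→6 ·f  ** P5@[25:25]
i=26 'b': node 6→15 ·f
i=27 'c': node 15→16  ** P4@[26:27]
i=28 'd': node 16→17  ** P5@[28:28]
i=29 'd': node 17→7 ·f  ** P5@[29:29]
i=30 'd': node 7→8  ** P5@[30:30]
i=31 'b': node 8→15 ·f
i=32 'c': node 15→16  ** P4@[31:32]
i=33 'd': node 16→17  ** P5@[33:33]
i=34 'c': node 17→18
i=35 'd': node 18→6 ·f  ** P5@[35:35]
i=36 'c': node 6→12 ·f
i=37 'c': node 12→12 ·f
i=38 'a': node 12→13  ** P3@[37:38]
i=39 'a': node 13→14  ** P2@[37:39],P7@[38:39]
i=40 'c': node 14→12 ·f
i=41 'a': node 12→13  ** P3@[40:41]
i=42 'a': node 13→14  ** P2@[40:42],P7@[41:42]
i=43 'd': node 14→3 ·f  ** P5@[43:43]
i=44 'b': node 3→15 ·f
i=45 'c': node 15→16  ** P4@[44:45]
i=46 'b': node 16→15 ·f
i=47 'c': node 15→16  ** P4@[46:47]
i=48 'd': node 16→17  ** P5@[48:48]
i=49 'c': node 17→18
i=50 'a': node 18→19  ** P3@[49:50]
i=51 'b': node 19→20  ** P6@[46:51]
i=52 'a': node 20→1 ·f
i=53 'a': node 1→2  ** P7@[52:53]
i=54 'd': node 2→3  ** P5@[54:54]
i=55 'a': node 3→4
i=56 'c': node 4→5  ** P0@[52:56]
i=57 'a': node 5→13 ·f  ** P3@[56:57]
i=58 'd': node 13→6 ·f  ** P5@[58:58]
i=59 'd': node 6→7  ** P5@[59:59]
i=60 'd': node 7→8  ** P5@[60:60]
i=61 'c': node 8→12 ·f
i=62 'c': node 12→12 ·f
i=63 'a': node 12→13  ** P3@[62:63]
i=64 'a': node 13→14  ** P2@[62:64],P7@[63:64]

Matches: [[1,7],[3,3],[4,5],[7,5],[9,7],[10,5],[12,0],[13,3],[17,3],[19,5],[22,5],[25,5],[27,4],[28,5],[29,5],[30,5],[32,4],[33,5],[35,5],[38,3],[39,2],[39,7],[41,3],[42,2],[42,7],[43,5],[45,4],[47,4],[48,5],[50,3],[51,6],[53,7],[54,5],[56,0],[57,3],[58,5],[59,5],[60,5],[63,3],[64,2],[64,7]]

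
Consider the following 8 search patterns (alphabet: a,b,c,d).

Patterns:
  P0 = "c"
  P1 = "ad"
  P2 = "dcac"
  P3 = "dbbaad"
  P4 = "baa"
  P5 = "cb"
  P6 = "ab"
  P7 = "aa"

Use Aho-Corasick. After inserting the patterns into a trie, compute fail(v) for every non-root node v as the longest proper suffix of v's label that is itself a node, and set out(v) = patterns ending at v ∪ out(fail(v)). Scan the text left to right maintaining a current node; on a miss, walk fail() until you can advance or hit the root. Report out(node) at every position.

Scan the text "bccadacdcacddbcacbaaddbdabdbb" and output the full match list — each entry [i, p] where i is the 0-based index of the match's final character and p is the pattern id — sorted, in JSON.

Construct AC machine:
Trie (insert patterns):
  0='ε' goto a→2 b→13 c→1 d→4
  1='c' goto b→16  [P0 ends]
  2='a' goto a→18 b→17 d→3
  3='ad' goto ·  [P1 ends]
  4='d' goto b→8 c→5
  5='dc' goto a→6
  6='dca' goto c→7
  7='dcac' goto ·  [P2 ends]
  8='db' goto b→9
  9='dbb' goto a→10
  10='dbba' goto a→11
  11='dbbaa' goto d→12
  12='dbbaad' goto ·  [P3 ends]
  13='b' goto a→14
  14='ba' goto a→15
  15='baa' goto ·  [P4 ends]
  16='cb' goto ·  [P5 ends]
  17='ab' goto ·  [P6 ends]
  18='aa' goto ·  [P7 ends]

Failure links (BFS by depth):
  n1('c'): parent n0 fail=0; on 'c' 0 → fail=0;  out {0}∪∅={0}
  n2('a'): parent n0 fail=0; on 'a' 0 → fail=0;  out ∅∪∅=∅
  n4('d'): parent n0 fail=0; on 'd' 0 → fail=0;  out ∅∪∅=∅
  n13('b'): parent n0 fail=0; on 'b' 0 → fail=0;  out ∅∪∅=∅
  n3('ad'): parent n2 fail=0; on 'd' 0 → fail=4;  out {1}∪∅={1}
  n5('dc'): parent n4 fail=0; on 'c' 0 → fail=1;  out ∅∪{0}={0}
  n8('db'): parent n4 fail=0; on 'b' 0 → fail=13;  out ∅∪∅=∅
  n14('ba'): parent n13 fail=0; on 'a' 0 → fail=2;  out ∅∪∅=∅
  n16('cb'): parent n1 fail=0; on 'b' 0 → fail=13;  out {5}∪∅={5}
  n17('ab'): parent n2 fail=0; on 'b' 0 → fail=13;  out {6}∪∅={6}
  n18('aa'): parent n2 fail=0; on 'a' 0 → fail=2;  out {7}∪∅={7}
  n6('dca'): parent n5 fail=1; on 'a' 1→0 → fail=2;  out ∅∪∅=∅
  n9('dbb'): parent n8 fail=13; on 'b' 13→0 → fail=13;  out ∅∪∅=∅
  n15('baa'): parent n14 fail=2; on 'a' 2 → fail=18;  out {4}∪{7}={4,7}
  n7('dcac'): parent n6 fail=2; on 'c' 2→0 → fail=1;  out {2}∪{0}={0,2}
  n10('dbba'): parent n9 fail=13; on 'a' 13 → fail=14;  out ∅∪∅=∅
  n11('dbbaa'): parent n10 fail=14; on 'a' 14 → fail=15;  out ∅∪{4,7}={4,7}
  n12('dbbaad'): parent n11 fail=15; on 'd' 15→18→2 → fail=3;  out {3}∪{1}={1,3}

Run:
[0] read 'b'  n0⇒n13
[1] read 'c'  n13⇒n1 (fail-walked)  emit P0@[1:1]
[2] read 'c'  n1⇒n1 (fail-walked)  emit P0@[2:2]
[3] read 'a'  n1⇒n2 (fail-walked)
[4] read 'd'  n2⇒n3  emit P1@[3:4]
[5] read 'a'  n3⇒n2 (fail-walked)
[6] read 'c'  n2⇒n1 (fail-walked)  emit P0@[6:6]
[7] read 'd'  n1⇒n4 (fail-walked)
[8] read 'c'  n4⇒n5  emit P0@[8:8]
[9] read 'a'  n5⇒n6
[10] read 'c'  n6⇒n7  emit P0@[10:10],P2@[7:10]
[11] read 'd'  n7⇒n4 (fail-walked)
[12] read 'd'  n4⇒n4 (fail-walked)
[13] read 'b'  n4⇒n8
[14] read 'c'  n8⇒n1 (fail-walked)  emit P0@[14:14]
[15] read 'a'  n1⇒n2 (fail-walked)
[16] read 'c'  n2⇒n1 (fail-walked)  emit P0@[16:16]
[17] read 'b'  n1⇒n16  emit P5@[16:17]
[18] read 'a'  n16⇒n14 (fail-walked)
[19] read 'a'  n14⇒n15  emit P4@[17:19],P7@[18:19]
[20] read 'd'  n15⇒n3 (fail-walked)  emit P1@[19:20]
[21] read 'd'  n3⇒n4 (fail-walked)
[22] read 'b'  n4⇒n8
[23] read 'd'  n8⇒n4 (fail-walked)
[24] read 'a'  n4⇒n2 (fail-walked)
[25] read 'b'  n2⇒n17  emit P6@[24:25]
[26] read 'd'  n17⇒n4 (fail-walked)
[27] read 'b'  n4⇒n8
[28] read 'b'  n8⇒n9

All matches (sorted): [[1,0],[2,0],[4,1],[6,0],[8,0],[10,0],[10,2],[14,0],[16,0],[17,5],[19,4],[19,7],[20,1],[25,6]]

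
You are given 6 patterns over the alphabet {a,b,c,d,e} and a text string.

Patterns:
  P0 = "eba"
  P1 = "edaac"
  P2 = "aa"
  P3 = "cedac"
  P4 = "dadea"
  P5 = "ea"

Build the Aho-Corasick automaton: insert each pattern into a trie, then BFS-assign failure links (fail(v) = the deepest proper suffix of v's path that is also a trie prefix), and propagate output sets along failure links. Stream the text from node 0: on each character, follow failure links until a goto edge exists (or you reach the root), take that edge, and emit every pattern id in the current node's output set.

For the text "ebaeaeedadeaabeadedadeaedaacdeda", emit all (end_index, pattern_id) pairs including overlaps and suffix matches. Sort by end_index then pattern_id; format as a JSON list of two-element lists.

Construct AC machine:
Trie (insert patterns):
  n0 'ε': a→8 c→10 d→15 e→1
  n1 'e': a→20 b→2 d→4
  n2 'eb': a→3
  n3 'eba': ·  ←P0
  n4 'ed': a→5
  n5 'eda': a→6
  n6 'edaa': c→7
  n7 'edaac': ·  ←P1
  n8 'a': a→9
  n9 'aa': ·  ←P2
  n10 'c': e→11
  n11 'ce': d→12
  n12 'ced': a→13
  n13 'ceda': c→14
  n14 'cedac': ·  ←P3
  n15 'd': a→16
  n16 'da': d→17
  n17 'dad': e→18
  n18 'dade': a→19
  n19 'dadea': ·  ←P4
  n20 'ea': ·  ←P5

BFS fail/out derivation:
  fail(1) 'e': from fail(0)=0 chase 'e': 0 ⇒ 0;  out=∅∪out(0)=∅
  fail(8) 'a': from fail(0)=0 chase 'a': 0 ⇒ 0;  out=∅∪out(0)=∅
  fail(10) 'c': from fail(0)=0 chase 'c': 0 ⇒ 0;  out=∅∪out(0)=∅
  fail(15) 'd': from fail(0)=0 chase 'd': 0 ⇒ 0;  out=∅∪out(0)=∅
  fail(2) 'eb': from fail(1)=0 chase 'b': 0 ⇒ 0;  out=∅∪out(0)=∅
  fail(4) 'ed': from fail(1)=0 chase 'd': 0 ⇒ 15;  out=∅∪out(15)=∅
  fail(9) 'aa': from fail(8)=0 chase 'a': 0 ⇒ 8;  out={2}∪out(8)={2}
  fail(11) 'ce': from fail(10)=0 chase 'e': 0 ⇒ 1;  out=∅∪out(1)=∅
  fail(16) 'da': from fail(15)=0 chase 'a': 0 ⇒ 8;  out=∅∪out(8)=∅
  fail(20) 'ea': from fail(1)=0 chase 'a': 0 ⇒ 8;  out={5}∪out(8)={5}
  fail(3) 'eba': from fail(2)=0 chase 'a': 0 ⇒ 8;  out={0}∪out(8)={0}
  fail(5) 'eda': from fail(4)=15 chase 'a': 15 ⇒ 16;  out=∅∪out(16)=∅
  fail(12) 'ced': from fail(11)=1 chase 'd': 1 ⇒ 4;  out=∅∪out(4)=∅
  fail(17) 'dad': from fail(16)=8 chase 'd': 8→0 ⇒ 15;  out=∅∪out(15)=∅
  fail(6) 'edaa': from fail(5)=16 chase 'a': 16→8 ⇒ 9;  out=∅∪out(9)={2}
  fail(13) 'ceda': from fail(12)=4 chase 'a': 4 ⇒ 5;  out=∅∪out(5)=∅
  fail(18) 'dade': from fail(17)=15 chase 'e': 15→0 ⇒ 1;  out=∅∪out(1)=∅
  fail(7) 'edaac': from fail(6)=9 chase 'c': 9→8→0 ⇒ 10;  out={1}∪out(10)={1}
  fail(14) 'cedac': from fail(13)=5 chase 'c': 5→16→8→0 ⇒ 10;  out={3}∪out(10)={3}
  fail(19) 'dadea': from fail(18)=1 chase 'a': 1 ⇒ 20;  out={4}∪out(20)={4,5}

Scan:
[0] read 'e'  n0⇒n1
[1] read 'b'  n1⇒n2
[2] read 'a'  n2⇒n3  emit P0@[0:2]
[3] read 'e'  n3⇒n1 (fail-walked)
[4] read 'a'  n1⇒n20  emit P5@[3:4]
[5] read 'e'  n20⇒n1 (fail-walked)
[6] read 'e'  n1⇒n1 (fail-walked)
[7] read 'd'  n1⇒n4
[8] read 'a'  n4⇒n5
[9] read 'd'  n5⇒n17 (fail-walked)
[10] read 'e'  n17⇒n18
[11] read 'a'  n18⇒n19  emit P4@[7:11],P5@[10:11]
[12] read 'a'  n19⇒n9 (fail-walked)  emit P2@[11:12]
[13] read 'b'  n9⇒n0 (fail-walked)
[14] read 'e'  n0⇒n1
[15] read 'a'  n1⇒n20  emit P5@[14:15]
[16] read 'd'  n20⇒n15 (fail-walked)
[17] read 'e'  n15⇒n1 (fail-walked)
[18] read 'd'  n1⇒n4
[19] read 'a'  n4⇒n5
[20] read 'd'  n5⇒n17 (fail-walked)
[21] read 'e'  n17⇒n18
[22] read 'a'  n18⇒n19  emit P4@[18:22],P5@[21:22]
[23] read 'e'  n19⇒n1 (fail-walked)
[24] read 'd'  n1⇒n4
[25] read 'a'  n4⇒n5
[26] read 'a'  n5⇒n6  emit P2@[25:26]
[27] read 'c'  n6⇒n7  emit P1@[23:27]
[28] read 'd'  n7⇒n15 (fail-walked)
[29] read 'e'  n15⇒n1 (fail-walked)
[30] read 'd'  n1⇒n4
[31] read 'a'  n4⇒n5

All matches (sorted): [[2,0],[4,5],[11,4],[11,5],[12,2],[15,5],[22,4],[22,5],[26,2],[27,1]]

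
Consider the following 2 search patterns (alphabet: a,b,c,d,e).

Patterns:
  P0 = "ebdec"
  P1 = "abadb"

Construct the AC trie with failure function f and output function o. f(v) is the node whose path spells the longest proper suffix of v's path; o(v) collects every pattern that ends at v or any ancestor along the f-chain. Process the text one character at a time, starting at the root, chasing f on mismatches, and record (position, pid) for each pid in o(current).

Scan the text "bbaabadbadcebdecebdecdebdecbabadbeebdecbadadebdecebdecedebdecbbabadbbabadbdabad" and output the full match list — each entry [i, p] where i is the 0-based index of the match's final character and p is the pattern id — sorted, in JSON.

Build automaton:
Trie (insert patterns):
  n0 'ε': a→6 e→1
  n1 'e': b→2
  n2 'eb': d→3
  n3 'ebd': e→4
  n4 'ebde': c→5
  n5 'ebdec': ·  [P0 ends]
  n6 'a': b→7
  n7 'ab': a→8
  n8 'aba': d→9
  n9 'abad': b→10
  n10 'abadb': ·  [P1 ends]

Failure links (BFS by depth):
  n1('e'): parent n0 fail=0; on 'e' 0 → fail=0;  out ∅∪∅=∅
  n6('a'): parent n0 fail=0; on 'a' 0 → fail=0;  out ∅∪∅=∅
  n2('eb'): parent n1 fail=0; on 'b' 0 → fail=0;  out ∅∪∅=∅
  n7('ab'): parent n6 fail=0; on 'b' 0 → fail=0;  out ∅∪∅=∅
  n3('ebd'): parent n2 fail=0; on 'd' 0 → fail=0;  out ∅∪∅=∅
  n8('aba'): parent n7 fail=0; on 'a' 0 → fail=6;  out ∅∪∅=∅
  n4('ebde'): parent n3 fail=0; on 'e' 0 → fail=1;  out ∅∪∅=∅
  n9('abad'): parent n8 fail=6; on 'd' 6→0 → fail=0;  out ∅∪∅=∅
  n5('ebdec'): parent n4 fail=1; on 'c' 1→0 → fail=0;  out {0}∪∅={0}
  n10('abadb'): parent n9 fail=0; on 'b' 0 → fail=0;  out {1}∪∅={1}

Scan:
[0] read 'b'  n0⇒n0
[1] read 'b'  n0⇒n0
[2] read 'a'  n0⇒n6
[3] read 'a'  n6⇒n6 ·f
[4] read 'b'  n6⇒n7
[5] read 'a'  n7⇒n8
[6] read 'd'  n8⇒n9
[7] read 'b'  n9⇒n10  ** P1@[3:7]
[8] read 'a'  n10⇒n6 ·f
[9] read 'd'  n6⇒n0 ·f
[10] read 'c'  n0⇒n0
[11] read 'e'  n0⇒n1
[12] read 'b'  n1⇒n2
[13] read 'd'  n2⇒n3
[14] read 'e'  n3⇒n4
[15] read 'c'  n4⇒n5  ** P0@[11:15]
[16] read 'e'  n5⇒n1 ·f
[17] read 'b'  n1⇒n2
[18] read 'd'  n2⇒n3
[19] read 'e'  n3⇒n4
[20] read 'c'  n4⇒n5  ** P0@[16:20]
[21] read 'd'  n5⇒n0 ·f
[22] read 'e'  n0⇒n1
[23] read 'b'  n1⇒n2
[24] read 'd'  n2⇒n3
[25] read 'e'  n3⇒n4
[26] read 'c'  n4⇒n5  ** P0@[22:26]
[27] read 'b'  n5⇒n0 ·f
[28] read 'a'  n0⇒n6
[29] read 'b'  n6⇒n7
[30] read 'a'  n7⇒n8
[31] read 'd'  n8⇒n9
[32] read 'b'  n9⇒n10  ** P1@[28:32]
[33] read 'e'  n10⇒n1 ·f
[34] read 'e'  n1⇒n1 ·f
[35] read 'b'  n1⇒n2
[36] read 'd'  n2⇒n3
[37] read 'e'  n3⇒n4
[38] read 'c'  n4⇒n5  ** P0@[34:38]
[39] read 'b'  n5⇒n0 ·f
[40] read 'a'  n0⇒n6
[41] read 'd'  n6⇒n0 ·f
[42] read 'a'  n0⇒n6
[43] read 'd'  n6⇒n0 ·f
[44] read 'e'  n0⇒n1
[45] read 'b'  n1⇒n2
[46] read 'd'  n2⇒n3
[47] read 'e'  n3⇒n4
[48] read 'c'  n4⇒n5  ** P0@[44:48]
[49] read 'e'  n5⇒n1 ·f
[50] read 'b'  n1⇒n2
[51] read 'd'  n2⇒n3
[52] read 'e'  n3⇒n4
[53] read 'c'  n4⇒n5  ** P0@[49:53]
[54] read 'e'  n5⇒n1 ·f
[55] read 'd'  n1⇒n0 ·f
[56] read 'e'  n0⇒n1
[57] read 'b'  n1⇒n2
[58] read 'd'  n2⇒n3
[59] read 'e'  n3⇒n4
[60] read 'c'  n4⇒n5  ** P0@[56:60]
[61] read 'b'  n5⇒n0 ·f
[62] read 'b'  n0⇒n0
[63] read 'a'  n0⇒n6
[64] read 'b'  n6⇒n7
[65] read 'a'  n7⇒n8
[66] read 'd'  n8⇒n9
[67] read 'b'  n9⇒n10  ** P1@[63:67]
[68] read 'b'  n10⇒n0 ·f
[69] read 'a'  n0⇒n6
[70] read 'b'  n6⇒n7
[71] read 'a'  n7⇒n8
[72] read 'd'  n8⇒n9
[73] read 'b'  n9⇒n10  ** P1@[69:73]
[74] read 'd'  n10⇒n0 ·f
[75] read 'a'  n0⇒n6
[76] read 'b'  n6⇒n7
[77] read 'a'  n7⇒n8
[78] read 'd'  n8⇒n9

Matches: [[7,1],[15,0],[20,0],[26,0],[32,1],[38,0],[48,0],[53,0],[60,0],[67,1],[73,1]]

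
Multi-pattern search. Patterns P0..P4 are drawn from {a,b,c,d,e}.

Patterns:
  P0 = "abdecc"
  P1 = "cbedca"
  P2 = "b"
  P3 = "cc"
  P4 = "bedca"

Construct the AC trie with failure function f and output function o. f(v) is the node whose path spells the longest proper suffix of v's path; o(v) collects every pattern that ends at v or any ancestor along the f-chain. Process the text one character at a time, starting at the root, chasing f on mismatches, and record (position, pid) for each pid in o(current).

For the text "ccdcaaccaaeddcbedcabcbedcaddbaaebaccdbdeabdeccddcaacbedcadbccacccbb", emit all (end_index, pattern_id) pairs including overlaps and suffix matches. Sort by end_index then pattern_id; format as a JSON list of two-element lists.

Build:
Trie nodes:
  0='ε' goto a→1 b→13 c→7
  1='a' goto b→2
  2='ab' goto d→3
  3='abd' goto e→4
  4='abde' goto c→5
  5='abdec' goto c→6
  6='abdecc' goto ·  [P0 ends]
  7='c' goto b→8 c→14
  8='cb' goto e→9
  9='cbe' goto d→10
  10='cbed' goto c→11
  11='cbedc' goto a→12
  12='cbedca' goto ·  [P1 ends]
  13='b' goto e→15  [P2 ends]
  14='cc' goto ·  [P3 ends]
  15='be' goto d→16
  16='bed' goto c→17
  17='bedc' goto a→18
  18='bedca' goto ·  [P4 ends]

Failure links (BFS by depth):
  n1('a'): parent n0 fail=0; on 'a' 0 → fail=0;  out ∅∪∅=∅
  n7('c'): parent n0 fail=0; on 'c' 0 → fail=0;  out ∅∪∅=∅
  n13('b'): parent n0 fail=0; on 'b' 0 → fail=0;  out {2}∪∅={2}
  n2('ab'): parent n1 fail=0; on 'b' 0 → fail=13;  out ∅∪{2}={2}
  n8('cb'): parent n7 fail=0; on 'b' 0 → fail=13;  out ∅∪{2}={2}
  n14('cc'): parent n7 fail=0; on 'c' 0 → fail=7;  out {3}∪∅={3}
  n15('be'): parent n13 fail=0; on 'e' 0 → fail=0;  out ∅∪∅=∅
  n3('abd'): parent n2 fail=13; on 'd' 13→0 → fail=0;  out ∅∪∅=∅
  n9('cbe'): parent n8 fail=13; on 'e' 13 → fail=15;  out ∅∪∅=∅
  n16('bed'): parent n15 fail=0; on 'd' 0 → fail=0;  out ∅∪∅=∅
  n4('abde'): parent n3 fail=0; on 'e' 0 → fail=0;  out ∅∪∅=∅
  n10('cbed'): parent n9 fail=15; on 'd' 15 → fail=16;  out ∅∪∅=∅
  n17('bedc'): parent n16 fail=0; on 'c' 0 → fail=7;  out ∅∪∅=∅
  n5('abdec'): parent n4 fail=0; on 'c' 0 → fail=7;  out ∅∪∅=∅
  n11('cbedc'): parent n10 fail=16; on 'c' 16 → fail=17;  out ∅∪∅=∅
  n18('bedca'): parent n17 fail=7; on 'a' 7→0 → fail=1;  out {4}∪∅={4}
  n6('abdecc'): parent n5 fail=7; on 'c' 7 → fail=14;  out {0}∪{3}={0,3}
  n12('cbedca'): parent n11 fail=17; on 'a' 17 → fail=18;  out {1}∪{4}={1,4}

Scan:
[0] read 'c'  n0⇒n7
[1] read 'c'  n7⇒n14  emit P3@[0:1]
[2] read 'd'  n14⇒n0 ·f
[3] read 'c'  n0⇒n7
[4] read 'a'  n7⇒n1 ·f
[5] read 'a'  n1⇒n1 ·f
[6] read 'c'  n1⇒n7 ·f
[7] read 'c'  n7⇒n14  emit P3@[6:7]
[8] read 'a'  n14⇒n1 ·f
[9] read 'a'  n1⇒n1 ·f
[10] read 'e'  n1⇒n0 ·f
[11] read 'd'  n0⇒n0
[12] read 'd'  n0⇒n0
[13] read 'c'  n0⇒n7
[14] read 'b'  n7⇒n8  emit P2@[14:14]
[15] read 'e'  n8⇒n9
[16] read 'd'  n9⇒n10
[17] read 'c'  n10⇒n11
[18] read 'a'  n11⇒n12  emit P1@[13:18],P4@[14:18]
[19] read 'b'  n12⇒n2 ·f  emit P2@[19:19]
[20] read 'c'  n2⇒n7 ·f
[21] read 'b'  n7⇒n8  emit P2@[21:21]
[22] read 'e'  n8⇒n9
[23] read 'd'  n9⇒n10
[24] read 'c'  n10⇒n11
[25] read 'a'  n11⇒n12  emit P1@[20:25],P4@[21:25]
[26] read 'd'  n12⇒n0 ·f
[27] read 'd'  n0⇒n0
[28] read 'b'  n0⇒n13  emit P2@[28:28]
[29] read 'a'  n13⇒n1 ·f
[30] read 'a'  n1⇒n1 ·f
[31] read 'e'  n1⇒n0 ·f
[32] read 'b'  n0⇒n13  emit P2@[32:32]
[33] read 'a'  n13⇒n1 ·f
[34] read 'c'  n1⇒n7 ·f
[35] read 'c'  n7⇒n14  emit P3@[34:35]
[36] read 'd'  n14⇒n0 ·f
[37] read 'b'  n0⇒n13  emit P2@[37:37]
[38] read 'd'  n13⇒n0 ·f
[39] read 'e'  n0⇒n0
[40] read 'a'  n0⇒n1
[41] read 'b'  n1⇒n2  emit P2@[41:41]
[42] read 'd'  n2⇒n3
[43] read 'e'  n3⇒n4
[44] read 'c'  n4⇒n5
[45] read 'c'  n5⇒n6  emit P0@[40:45],P3@[44:45]
[46] read 'd'  n6⇒n0 ·f
[47] read 'd'  n0⇒n0
[48] read 'c'  n0⇒n7
[49] read 'a'  n7⇒n1 ·f
[50] read 'a'  n1⇒n1 ·f
[51] read 'c'  n1⇒n7 ·f
[52] read 'b'  n7⇒n8  emit P2@[52:52]
[53] read 'e'  n8⇒n9
[54] read 'd'  n9⇒n10
[55] read 'c'  n10⇒n11
[56] read 'a'  n11⇒n12  emit P1@[51:56],P4@[52:56]
[57] read 'd'  n12⇒n0 ·f
[58] read 'b'  n0⇒n13  emit P2@[58:58]
[59] read 'c'  n13⇒n7 ·f
[60] read 'c'  n7⇒n14  emit P3@[59:60]
[61] read 'a'  n14⇒n1 ·f
[62] read 'c'  n1⇒n7 ·f
[63] read 'c'  n7⇒n14  emit P3@[62:63]
[64] read 'c'  n14⇒n14 ·f  emit P3@[63:64]
[65] read 'b'  n14⇒n8 ·f  emit P2@[65:65]
[66] read 'b'  n8⇒n13 ·f  emit P2@[66:66]

All matches (sorted): [[1,3],[7,3],[14,2],[18,1],[18,4],[19,2],[21,2],[25,1],[25,4],[28,2],[32,2],[35,3],[37,2],[41,2],[45,0],[45,3],[52,2],[56,1],[56,4],[58,2],[60,3],[63,3],[64,3],[65,2],[66,2]]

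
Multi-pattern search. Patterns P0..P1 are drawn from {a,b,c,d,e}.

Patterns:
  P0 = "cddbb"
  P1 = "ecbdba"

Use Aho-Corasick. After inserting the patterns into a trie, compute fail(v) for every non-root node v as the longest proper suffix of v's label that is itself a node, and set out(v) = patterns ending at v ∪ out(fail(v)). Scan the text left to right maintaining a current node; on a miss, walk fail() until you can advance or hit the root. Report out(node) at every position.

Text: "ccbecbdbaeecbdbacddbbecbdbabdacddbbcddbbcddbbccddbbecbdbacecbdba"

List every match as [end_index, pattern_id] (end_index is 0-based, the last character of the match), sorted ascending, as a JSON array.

Build automaton:
Trie (insert patterns):
  0='ε' goto c→1 e→6
  1='c' goto d→2
  2='cd' goto d→3
  3='cdd' goto b→4
  4='cddb' goto b→5
  5='cddbb' goto ·  ←P0
  6='e' goto c→7
  7='ec' goto b→8
  8='ecb' goto d→9
  9='ecbd' goto b→10
  10='ecbdb' goto a→11
  11='ecbdba' goto ·  ←P1

BFS fail/out derivation:
  fail(1) 'c': from fail(0)=0 chase 'c': 0 ⇒ 0;  out=∅∪out(0)=∅
  fail(6) 'e': from fail(0)=0 chase 'e': 0 ⇒ 0;  out=∅∪out(0)=∅
  fail(2) 'cd': from fail(1)=0 chase 'd': 0 ⇒ 0;  out=∅∪out(0)=∅
  fail(7) 'ec': from fail(6)=0 chase 'c': 0 ⇒ 1;  out=∅∪out(1)=∅
  fail(3) 'cdd': from fail(2)=0 chase 'd': 0 ⇒ 0;  out=∅∪out(0)=∅
  fail(8) 'ecb': from fail(7)=1 chase 'b': 1→0 ⇒ 0;  out=∅∪out(0)=∅
  fail(4) 'cddb': from fail(3)=0 chase 'b': 0 ⇒ 0;  out=∅∪out(0)=∅
  fail(9) 'ecbd': from fail(8)=0 chase 'd': 0 ⇒ 0;  out=∅∪out(0)=∅
  fail(5) 'cddbb': from fail(4)=0 chase 'b': 0 ⇒ 0;  out={0}∪out(0)={0}
  fail(10) 'ecbdb': from fail(9)=0 chase 'b': 0 ⇒ 0;  out=∅∪out(0)=∅
  fail(11) 'ecbdba': from fail(10)=0 chase 'a': 0 ⇒ 0;  out={1}∪out(0)={1}

Run:
i=0 'c': node 0→1
i=1 'c': node 1→1 ·f
i=2 'b': node 1→0 ·f
i=3 'e': node 0→6
i=4 'c': node 6→7
i=5 'b': node 7→8
i=6 'd': node 8→9
i=7 'b': node 9→10
i=8 'a': node 10→11  ** P1@[3:8]
i=9 'e': node 11→6 ·f
i=10 'e': node 6→6 ·f
i=11 'c': node 6→7
i=12 'b': node 7→8
i=13 'd': node 8→9
i=14 'b': node 9→10
i=15 'a': node 10→11  ** P1@[10:15]
i=16 'c': node 11→1 ·f
i=17 'd': node 1→2
i=18 'd': node 2→3
i=19 'b': node 3→4
i=20 'b': node 4→5  ** P0@[16:20]
i=21 'e': node 5→6 ·f
i=22 'c': node 6→7
i=23 'b': node 7→8
i=24 'd': node 8→9
i=25 'b': node 9→10
i=26 'a': node 10→11  ** P1@[21:26]
i=27 'b': node 11→0 ·f
i=28 'd': node 0→0
i=29 'a': node 0→0
i=30 'c': node 0→1
i=31 'd': node 1→2
i=32 'd': node 2→3
i=33 'b': node 3→4
i=34 'b': node 4→5  ** P0@[30:34]
i=35 'c': node 5→1 ·f
i=36 'd': node 1→2
i=37 'd': node 2→3
i=38 'b': node 3→4
i=39 'b': node 4→5  ** P0@[35:39]
i=40 'c': node 5→1 ·f
i=41 'd': node 1→2
i=42 'd': node 2→3
i=43 'b': node 3→4
i=44 'b': node 4→5  ** P0@[40:44]
i=45 'c': node 5→1 ·f
i=46 'c': node 1→1 ·f
i=47 'd': node 1→2
i=48 'd': node 2→3
i=49 'b': node 3→4
i=50 'b': node 4→5  ** P0@[46:50]
i=51 'e': node 5→6 ·f
i=52 'c': node 6→7
i=53 'b': node 7→8
i=54 'd': node 8→9
i=55 'b': node 9→10
i=56 'a': node 10→11  ** P1@[51:56]
i=57 'c': node 11→1 ·f
i=58 'e': node 1→6 ·f
i=59 'c': node 6→7
i=60 'b': node 7→8
i=61 'd': node 8→9
i=62 'b': node 9→10
i=63 'a': node 10→11  ** P1@[58:63]

All matches (sorted): [[8,1],[15,1],[20,0],[26,1],[34,0],[39,0],[44,0],[50,0],[56,1],[63,1]]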